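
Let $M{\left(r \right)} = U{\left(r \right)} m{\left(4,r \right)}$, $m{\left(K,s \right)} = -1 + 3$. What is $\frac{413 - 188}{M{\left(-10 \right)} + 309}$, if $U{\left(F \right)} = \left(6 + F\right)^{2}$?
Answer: $\frac{225}{341} \approx 0.65982$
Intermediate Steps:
$m{\left(K,s \right)} = 2$
$M{\left(r \right)} = 2 \left(6 + r\right)^{2}$ ($M{\left(r \right)} = \left(6 + r\right)^{2} \cdot 2 = 2 \left(6 + r\right)^{2}$)
$\frac{413 - 188}{M{\left(-10 \right)} + 309} = \frac{413 - 188}{2 \left(6 - 10\right)^{2} + 309} = \frac{225}{2 \left(-4\right)^{2} + 309} = \frac{225}{2 \cdot 16 + 309} = \frac{225}{32 + 309} = \frac{225}{341}$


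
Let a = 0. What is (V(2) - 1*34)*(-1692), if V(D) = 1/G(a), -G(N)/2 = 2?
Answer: 57951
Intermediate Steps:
G(N) = -4 (G(N) = -2*2 = -4)
V(D) = -¼ (V(D) = 1/(-4) = -¼)
(V(2) - 1*34)*(-1692) = (-¼ - 1*34)*(-1692) = (-¼ - 34)*(-1692) = -137/4*(-1692) = 57951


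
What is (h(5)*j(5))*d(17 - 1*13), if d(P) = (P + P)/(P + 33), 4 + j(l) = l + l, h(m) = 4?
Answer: 192/37 ≈ 5.1892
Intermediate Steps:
j(l) = -4 + 2*l (j(l) = -4 + (l + l) = -4 + 2*l)
d(P) = 2*P/(33 + P) (d(P) = (2*P)/(33 + P) = 2*P/(33 + P))
(h(5)*j(5))*d(17 - 1*13) = (4*(-4 + 2*5))*(2*(17 - 1*13)/(33 + (17 - 1*13))) = (4*(-4 + 10))*(2*(17 - 13)/(33 + (17 - 13))) = (4*6)*(2*4/(33 + 4)) = 24*(2*4/37) = 24*(2*4*(1/37)) = 24*(8/37) = 192/37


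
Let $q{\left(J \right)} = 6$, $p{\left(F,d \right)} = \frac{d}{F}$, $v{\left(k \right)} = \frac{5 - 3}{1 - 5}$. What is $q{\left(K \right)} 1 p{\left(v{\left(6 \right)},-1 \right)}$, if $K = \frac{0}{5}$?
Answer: $12$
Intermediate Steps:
$v{\left(k \right)} = - \frac{1}{2}$ ($v{\left(k \right)} = \frac{2}{1 - 5} = \frac{2}{-4} = 2 \left(- \frac{1}{4}\right) = - \frac{1}{2}$)
$K = 0$ ($K = 0 \cdot \frac{1}{5} = 0$)
$q{\left(K \right)} 1 p{\left(v{\left(6 \right)},-1 \right)} = 6 \cdot 1 \left(- \frac{1}{- \frac{1}{2}}\right) = 6 \left(\left(-1\right) \left(-2\right)\right) = 6 \cdot 2 = 12$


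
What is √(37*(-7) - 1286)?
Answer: I*√1545 ≈ 39.307*I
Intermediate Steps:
√(37*(-7) - 1286) = √(-259 - 1286) = √(-1545) = I*√1545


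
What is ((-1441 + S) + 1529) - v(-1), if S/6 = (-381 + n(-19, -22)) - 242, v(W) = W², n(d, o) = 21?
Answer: -3525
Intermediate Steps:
S = -3612 (S = 6*((-381 + 21) - 242) = 6*(-360 - 242) = 6*(-602) = -3612)
((-1441 + S) + 1529) - v(-1) = ((-1441 - 3612) + 1529) - 1*(-1)² = (-5053 + 1529) - 1*1 = -3524 - 1 = -3525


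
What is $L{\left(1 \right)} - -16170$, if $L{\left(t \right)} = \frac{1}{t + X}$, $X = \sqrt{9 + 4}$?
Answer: $\frac{194039}{12} + \frac{\sqrt{13}}{12} \approx 16170.0$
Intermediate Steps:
$X = \sqrt{13} \approx 3.6056$
$L{\left(t \right)} = \frac{1}{t + \sqrt{13}}$
$L{\left(1 \right)} - -16170 = \frac{1}{1 + \sqrt{13}} - -16170 = \frac{1}{1 + \sqrt{13}} + 16170 = 16170 + \frac{1}{1 + \sqrt{13}}$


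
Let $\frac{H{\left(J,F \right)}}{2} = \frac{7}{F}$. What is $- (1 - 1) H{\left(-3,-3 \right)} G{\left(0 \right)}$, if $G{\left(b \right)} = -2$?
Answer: $0$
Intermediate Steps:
$H{\left(J,F \right)} = \frac{14}{F}$ ($H{\left(J,F \right)} = 2 \frac{7}{F} = \frac{14}{F}$)
$- (1 - 1) H{\left(-3,-3 \right)} G{\left(0 \right)} = - (1 - 1) \frac{14}{-3} \left(-2\right) = \left(-1\right) 0 \cdot 14 \left(- \frac{1}{3}\right) \left(-2\right) = 0 \left(- \frac{14}{3}\right) \left(-2\right) = 0 \left(-2\right) = 0$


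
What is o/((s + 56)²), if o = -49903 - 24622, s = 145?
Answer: -74525/40401 ≈ -1.8446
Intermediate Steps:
o = -74525
o/((s + 56)²) = -74525/(145 + 56)² = -74525/(201²) = -74525/40401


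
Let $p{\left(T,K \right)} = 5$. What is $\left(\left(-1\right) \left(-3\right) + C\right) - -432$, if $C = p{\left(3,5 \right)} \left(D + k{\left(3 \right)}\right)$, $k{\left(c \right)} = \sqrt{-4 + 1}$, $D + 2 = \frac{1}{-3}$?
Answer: $\frac{1270}{3} + 5 i \sqrt{3} \approx 423.33 + 8.6602 i$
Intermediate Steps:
$D = - \frac{7}{3}$ ($D = -2 + \frac{1}{-3} = -2 - \frac{1}{3} = - \frac{7}{3} \approx -2.3333$)
$k{\left(c \right)} = i \sqrt{3}$ ($k{\left(c \right)} = \sqrt{-3} = i \sqrt{3}$)
$C = - \frac{35}{3} + 5 i \sqrt{3}$ ($C = 5 \left(- \frac{7}{3} + i \sqrt{3}\right) = - \frac{35}{3} + 5 i \sqrt{3} \approx -11.667 + 8.6602 i$)
$\left(\left(-1\right) \left(-3\right) + C\right) - -432 = \left(\left(-1\right) \left(-3\right) - \left(\frac{35}{3} - 5 i \sqrt{3}\right)\right) - -432 = \left(3 - \left(\frac{35}{3} - 5 i \sqrt{3}\right)\right) + 432 = \left(- \frac{26}{3} + 5 i \sqrt{3}\right) + 432 = \frac{1270}{3} + 5 i \sqrt{3}$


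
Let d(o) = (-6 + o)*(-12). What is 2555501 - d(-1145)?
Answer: 2541689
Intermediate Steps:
d(o) = 72 - 12*o
2555501 - d(-1145) = 2555501 - (72 - 12*(-1145)) = 2555501 - (72 + 13740) = 2555501 - 1*13812 = 2555501 - 13812 = 2541689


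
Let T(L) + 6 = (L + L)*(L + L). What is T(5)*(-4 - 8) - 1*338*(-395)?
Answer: 132382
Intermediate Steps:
T(L) = -6 + 4*L**2 (T(L) = -6 + (L + L)*(L + L) = -6 + (2*L)*(2*L) = -6 + 4*L**2)
T(5)*(-4 - 8) - 1*338*(-395) = (-6 + 4*5**2)*(-4 - 8) - 1*338*(-395) = (-6 + 4*25)*(-12) - 338*(-395) = (-6 + 100)*(-12) + 133510 = 94*(-12) + 133510 = -1128 + 133510 = 132382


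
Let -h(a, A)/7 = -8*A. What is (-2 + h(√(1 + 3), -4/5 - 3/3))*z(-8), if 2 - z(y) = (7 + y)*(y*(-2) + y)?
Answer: -1028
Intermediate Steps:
z(y) = 2 + y*(7 + y) (z(y) = 2 - (7 + y)*(y*(-2) + y) = 2 - (7 + y)*(-2*y + y) = 2 - (7 + y)*(-y) = 2 - (-1)*y*(7 + y) = 2 + y*(7 + y))
h(a, A) = 56*A (h(a, A) = -(-56)*A = 56*A)
(-2 + h(√(1 + 3), -4/5 - 3/3))*z(-8) = (-2 + 56*(-4/5 - 3/3))*(2 + (-8)² + 7*(-8)) = (-2 + 56*(-4*⅕ - 3*⅓))*(2 + 64 - 56) = (-2 + 56*(-⅘ - 1))*10 = (-2 + 56*(-9/5))*10 = (-2 - 504/5)*10 = -514/5*10 = -1028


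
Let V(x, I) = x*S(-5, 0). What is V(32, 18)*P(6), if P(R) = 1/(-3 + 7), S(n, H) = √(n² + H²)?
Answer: 40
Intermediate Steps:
S(n, H) = √(H² + n²)
V(x, I) = 5*x (V(x, I) = x*√(0² + (-5)²) = x*√(0 + 25) = x*√25 = x*5 = 5*x)
P(R) = ¼ (P(R) = 1/4 = ¼)
V(32, 18)*P(6) = (5*32)*(¼) = 160*(¼) = 40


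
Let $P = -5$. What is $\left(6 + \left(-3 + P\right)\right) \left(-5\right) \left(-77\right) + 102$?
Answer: $-668$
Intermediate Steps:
$\left(6 + \left(-3 + P\right)\right) \left(-5\right) \left(-77\right) + 102 = \left(6 - 8\right) \left(-5\right) \left(-77\right) + 102 = \left(-2\right) \left(-5\right) \left(-77\right) + 102 = 10 \left(-77\right) + 102 = -770 + 102 = -668$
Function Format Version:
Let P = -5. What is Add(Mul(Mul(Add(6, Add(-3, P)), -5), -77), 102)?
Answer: -668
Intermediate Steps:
Add(Mul(Mul(Add(6, Add(-3, P)), -5), -77), 102) = Add(Mul(Mul(Add(6, Add(-3, -5)), -5), -77), 102) = Add(Mul(Mul(Add(6, -8), -5), -77), 102) = Add(Mul(Mul(-2, -5), -77), 102) = Add(Mul(10, -77), 102) = Add(-770, 102) = -668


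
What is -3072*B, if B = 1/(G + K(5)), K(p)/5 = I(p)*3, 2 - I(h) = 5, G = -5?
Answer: 1536/25 ≈ 61.440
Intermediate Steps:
I(h) = -3 (I(h) = 2 - 1*5 = 2 - 5 = -3)
K(p) = -45 (K(p) = 5*(-3*3) = 5*(-9) = -45)
B = -1/50 (B = 1/(-5 - 45) = 1/(-50) = -1/50 ≈ -0.020000)
-3072*B = -3072*(-1/50) = 1536/25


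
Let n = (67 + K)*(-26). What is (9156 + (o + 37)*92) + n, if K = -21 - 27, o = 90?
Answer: 20346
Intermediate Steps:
K = -48
n = -494 (n = (67 - 48)*(-26) = 19*(-26) = -494)
(9156 + (o + 37)*92) + n = (9156 + (90 + 37)*92) - 494 = (9156 + 127*92) - 494 = (9156 + 11684) - 494 = 20840 - 494 = 20346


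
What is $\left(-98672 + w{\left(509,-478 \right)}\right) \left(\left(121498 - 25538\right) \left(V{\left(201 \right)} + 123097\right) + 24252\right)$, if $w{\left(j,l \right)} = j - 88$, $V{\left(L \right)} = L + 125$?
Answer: $-1163654910064332$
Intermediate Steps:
$V{\left(L \right)} = 125 + L$
$w{\left(j,l \right)} = -88 + j$
$\left(-98672 + w{\left(509,-478 \right)}\right) \left(\left(121498 - 25538\right) \left(V{\left(201 \right)} + 123097\right) + 24252\right) = \left(-98672 + \left(-88 + 509\right)\right) \left(\left(121498 - 25538\right) \left(\left(125 + 201\right) + 123097\right) + 24252\right) = \left(-98672 + 421\right) \left(95960 \left(326 + 123097\right) + 24252\right) = - 98251 \left(95960 \cdot 123423 + 24252\right) = - 98251 \left(11843671080 + 24252\right) = \left(-98251\right) 11843695332 = -1163654910064332$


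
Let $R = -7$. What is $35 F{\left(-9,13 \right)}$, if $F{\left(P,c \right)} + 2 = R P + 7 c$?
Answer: $5320$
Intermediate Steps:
$F{\left(P,c \right)} = -2 - 7 P + 7 c$ ($F{\left(P,c \right)} = -2 - \left(- 7 c + 7 P\right) = -2 - 7 P + 7 c$)
$35 F{\left(-9,13 \right)} = 35 \left(-2 - -63 + 7 \cdot 13\right) = 35 \left(-2 + 63 + 91\right) = 35 \cdot 152 = 5320$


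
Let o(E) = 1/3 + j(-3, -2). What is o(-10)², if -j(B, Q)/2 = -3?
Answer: 361/9 ≈ 40.111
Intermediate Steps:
j(B, Q) = 6 (j(B, Q) = -2*(-3) = 6)
o(E) = 19/3 (o(E) = 1/3 + 6 = ⅓ + 6 = 19/3)
o(-10)² = (19/3)² = 361/9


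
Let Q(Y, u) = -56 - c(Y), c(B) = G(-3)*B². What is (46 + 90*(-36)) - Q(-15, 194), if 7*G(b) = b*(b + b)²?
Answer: -46266/7 ≈ -6609.4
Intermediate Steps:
G(b) = 4*b³/7 (G(b) = (b*(b + b)²)/7 = (b*(2*b)²)/7 = (b*(4*b²))/7 = (4*b³)/7 = 4*b³/7)
c(B) = -108*B²/7 (c(B) = ((4/7)*(-3)³)*B² = ((4/7)*(-27))*B² = -108*B²/7)
Q(Y, u) = -56 + 108*Y²/7 (Q(Y, u) = -56 - (-108)*Y²/7 = -56 + 108*Y²/7)
(46 + 90*(-36)) - Q(-15, 194) = (46 + 90*(-36)) - (-56 + (108/7)*(-15)²) = (46 - 3240) - (-56 + (108/7)*225) = -3194 - (-56 + 24300/7) = -3194 - 1*23908/7 = -3194 - 23908/7 = -46266/7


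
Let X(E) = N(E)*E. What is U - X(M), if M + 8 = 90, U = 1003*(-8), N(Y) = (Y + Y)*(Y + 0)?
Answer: -1110760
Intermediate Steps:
N(Y) = 2*Y² (N(Y) = (2*Y)*Y = 2*Y²)
U = -8024
M = 82 (M = -8 + 90 = 82)
X(E) = 2*E³ (X(E) = (2*E²)*E = 2*E³)
U - X(M) = -8024 - 2*82³ = -8024 - 2*551368 = -8024 - 1*1102736 = -8024 - 1102736 = -1110760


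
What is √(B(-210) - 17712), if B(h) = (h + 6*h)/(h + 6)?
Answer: I*√20466742/34 ≈ 133.06*I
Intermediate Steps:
B(h) = 7*h/(6 + h) (B(h) = (7*h)/(6 + h) = 7*h/(6 + h))
√(B(-210) - 17712) = √(7*(-210)/(6 - 210) - 17712) = √(7*(-210)/(-204) - 17712) = √(7*(-210)*(-1/204) - 17712) = √(245/34 - 17712) = √(-601963/34) = I*√20466742/34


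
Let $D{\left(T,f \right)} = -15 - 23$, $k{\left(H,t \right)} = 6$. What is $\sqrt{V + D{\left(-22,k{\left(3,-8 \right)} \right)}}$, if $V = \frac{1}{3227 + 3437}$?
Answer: $\frac{i \sqrt{8609854}}{476} \approx 6.1644 i$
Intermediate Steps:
$D{\left(T,f \right)} = -38$
$V = \frac{1}{6664} \approx 0.00015006$
$\sqrt{V + D{\left(-22,k{\left(3,-8 \right)} \right)}} = \sqrt{\frac{1}{6664} - 38} = \sqrt{- \frac{253231}{6664}} = \frac{i \sqrt{8609854}}{476}$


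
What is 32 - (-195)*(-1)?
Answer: -163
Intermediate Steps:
32 - (-195)*(-1) = 32 - 39*5 = 32 - 195 = -163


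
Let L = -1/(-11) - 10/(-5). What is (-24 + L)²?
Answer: 58081/121 ≈ 480.01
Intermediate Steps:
L = 23/11 (L = -1*(-1/11) - 10*(-⅕) = 1/11 + 2 = 23/11 ≈ 2.0909)
(-24 + L)² = (-24 + 23/11)² = (-241/11)² = 58081/121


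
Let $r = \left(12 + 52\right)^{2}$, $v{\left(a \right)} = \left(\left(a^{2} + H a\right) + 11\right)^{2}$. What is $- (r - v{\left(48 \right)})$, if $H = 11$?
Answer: $8078553$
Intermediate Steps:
$v{\left(a \right)} = \left(11 + a^{2} + 11 a\right)^{2}$ ($v{\left(a \right)} = \left(\left(a^{2} + 11 a\right) + 11\right)^{2} = \left(11 + a^{2} + 11 a\right)^{2}$)
$r = 4096$ ($r = 64^{2} = 4096$)
$- (r - v{\left(48 \right)}) = - (4096 - \left(11 + 48^{2} + 11 \cdot 48\right)^{2}) = - (4096 - \left(11 + 2304 + 528\right)^{2}) = - (4096 - 2843^{2}) = - (4096 - 8082649) = \left(-1\right) \left(-8078553\right) = 8078553$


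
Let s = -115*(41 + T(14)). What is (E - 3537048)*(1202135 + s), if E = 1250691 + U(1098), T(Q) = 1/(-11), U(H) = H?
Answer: -30100825954365/11 ≈ -2.7364e+12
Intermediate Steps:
T(Q) = -1/11
s = -51750/11 (s = -115*(41 - 1/11) = -115*450/11 = -51750/11 ≈ -4704.5)
E = 1251789 (E = 1250691 + 1098 = 1251789)
(E - 3537048)*(1202135 + s) = (1251789 - 3537048)*(1202135 - 51750/11) = -2285259*13171735/11 = -30100825954365/11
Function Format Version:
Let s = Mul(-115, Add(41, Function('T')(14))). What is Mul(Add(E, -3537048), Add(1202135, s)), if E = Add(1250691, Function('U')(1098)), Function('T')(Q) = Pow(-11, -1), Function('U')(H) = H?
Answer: Rational(-30100825954365, 11) ≈ -2.7364e+12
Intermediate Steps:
Function('T')(Q) = Rational(-1, 11)
s = Rational(-51750, 11) (s = Mul(-115, Add(41, Rational(-1, 11))) = Mul(-115, Rational(450, 11)) = Rational(-51750, 11) ≈ -4704.5)
E = 1251789 (E = Add(1250691, 1098) = 1251789)
Mul(Add(E, -3537048), Add(1202135, s)) = Mul(Add(1251789, -3537048), Add(1202135, Rational(-51750, 11))) = Mul(-2285259, Rational(13171735, 11)) = Rational(-30100825954365, 11)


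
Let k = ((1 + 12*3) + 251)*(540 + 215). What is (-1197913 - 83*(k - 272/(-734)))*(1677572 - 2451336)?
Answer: 5465161055919036/367 ≈ 1.4891e+13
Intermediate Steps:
k = 217440 (k = ((1 + 36) + 251)*755 = (37 + 251)*755 = 288*755 = 217440)
(-1197913 - 83*(k - 272/(-734)))*(1677572 - 2451336) = (-1197913 - 83*(217440 - 272/(-734)))*(1677572 - 2451336) = (-1197913 - 83*(217440 - 272*(-1/734)))*(-773764) = (-1197913 - 83*(217440 + 136/367))*(-773764) = (-1197913 - 83*79800616/367)*(-773764) = (-1197913 - 6623451128/367)*(-773764) = -7063085199/367*(-773764) = 5465161055919036/367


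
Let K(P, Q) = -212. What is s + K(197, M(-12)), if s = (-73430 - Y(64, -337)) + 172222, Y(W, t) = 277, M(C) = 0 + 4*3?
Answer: 98303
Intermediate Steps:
M(C) = 12 (M(C) = 0 + 12 = 12)
s = 98515 (s = (-73430 - 1*277) + 172222 = (-73430 - 277) + 172222 = -73707 + 172222 = 98515)
s + K(197, M(-12)) = 98515 - 212 = 98303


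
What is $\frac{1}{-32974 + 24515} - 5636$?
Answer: $- \frac{47674925}{8459} \approx -5636.0$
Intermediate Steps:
$\frac{1}{-32974 + 24515} - 5636 = \frac{1}{-8459} - 5636 = - \frac{1}{8459} - 5636 = - \frac{47674925}{8459}$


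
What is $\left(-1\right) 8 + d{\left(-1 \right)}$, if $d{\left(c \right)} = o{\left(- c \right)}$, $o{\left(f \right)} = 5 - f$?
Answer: $-4$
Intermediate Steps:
$d{\left(c \right)} = 5 + c$ ($d{\left(c \right)} = 5 - - c = 5 + c$)
$\left(-1\right) 8 + d{\left(-1 \right)} = \left(-1\right) 8 + \left(5 - 1\right) = -8 + 4 = -4$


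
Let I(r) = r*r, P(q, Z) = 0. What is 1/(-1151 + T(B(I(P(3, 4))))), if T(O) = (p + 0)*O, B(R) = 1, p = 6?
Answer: -1/1145 ≈ -0.00087336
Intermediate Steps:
I(r) = r²
T(O) = 6*O (T(O) = (6 + 0)*O = 6*O)
1/(-1151 + T(B(I(P(3, 4))))) = 1/(-1151 + 6*1) = 1/(-1151 + 6) = 1/(-1145) = -1/1145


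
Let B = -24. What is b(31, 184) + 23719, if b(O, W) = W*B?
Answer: 19303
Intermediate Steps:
b(O, W) = -24*W (b(O, W) = W*(-24) = -24*W)
b(31, 184) + 23719 = -24*184 + 23719 = -4416 + 23719 = 19303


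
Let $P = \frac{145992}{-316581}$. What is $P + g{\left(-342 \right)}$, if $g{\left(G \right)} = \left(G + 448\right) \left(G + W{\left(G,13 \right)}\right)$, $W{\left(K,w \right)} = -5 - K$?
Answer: $- \frac{55977974}{105527} \approx -530.46$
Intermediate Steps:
$g{\left(G \right)} = -2240 - 5 G$ ($g{\left(G \right)} = \left(G + 448\right) \left(G - \left(5 + G\right)\right) = \left(448 + G\right) \left(-5\right) = -2240 - 5 G$)
$P = - \frac{48664}{105527}$ ($P = 145992 \left(- \frac{1}{316581}\right) = - \frac{48664}{105527} \approx -0.46115$)
$P + g{\left(-342 \right)} = - \frac{48664}{105527} - 530 = - \frac{55977974}{105527}$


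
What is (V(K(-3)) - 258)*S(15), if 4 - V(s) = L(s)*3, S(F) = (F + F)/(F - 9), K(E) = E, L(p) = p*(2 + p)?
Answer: -1315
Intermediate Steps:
S(F) = 2*F/(-9 + F) (S(F) = (2*F)/(-9 + F) = 2*F/(-9 + F))
V(s) = 4 - 3*s*(2 + s) (V(s) = 4 - s*(2 + s)*3 = 4 - 3*s*(2 + s))
(V(K(-3)) - 258)*S(15) = ((4 - 3*(-3)*(2 - 3)) - 258)*(2*15/(-9 + 15)) = ((4 - 3*(-3)*(-1)) - 258)*(2*15/6) = ((4 - 9) - 258)*(2*15*(⅙)) = (-5 - 258)*5 = -263*5 = -1315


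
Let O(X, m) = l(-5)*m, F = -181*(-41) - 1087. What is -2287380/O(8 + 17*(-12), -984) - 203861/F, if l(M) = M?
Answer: -64546921/129847 ≈ -497.10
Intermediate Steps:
F = 6334 (F = 7421 - 1087 = 6334)
O(X, m) = -5*m
-2287380/O(8 + 17*(-12), -984) - 203861/F = -2287380/((-5*(-984))) - 203861/6334 = -2287380/4920 - 203861*1/6334 = -2287380*1/4920 - 203861/6334 = -38123/82 - 203861/6334 = -64546921/129847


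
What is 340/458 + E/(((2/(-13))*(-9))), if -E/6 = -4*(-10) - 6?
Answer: -100708/687 ≈ -146.59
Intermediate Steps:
E = -204 (E = -6*(-4*(-10) - 6) = -6*(40 - 6) = -6*34 = -204)
340/458 + E/(((2/(-13))*(-9))) = 340/458 - 204/((2/(-13))*(-9)) = 340*(1/458) - 204/((2*(-1/13))*(-9)) = 170/229 - 204/((-2/13*(-9))) = 170/229 - 204/18/13 = 170/229 - 204*13/18 = 170/229 - 442/3 = -100708/687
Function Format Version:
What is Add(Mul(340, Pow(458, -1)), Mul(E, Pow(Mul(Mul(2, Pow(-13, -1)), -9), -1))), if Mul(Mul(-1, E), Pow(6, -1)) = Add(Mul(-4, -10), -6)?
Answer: Rational(-100708, 687) ≈ -146.59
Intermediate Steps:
E = -204 (E = Mul(-6, Add(Mul(-4, -10), -6)) = Mul(-6, Add(40, -6)) = Mul(-6, 34) = -204)
Add(Mul(340, Pow(458, -1)), Mul(E, Pow(Mul(Mul(2, Pow(-13, -1)), -9), -1))) = Add(Mul(340, Pow(458, -1)), Mul(-204, Pow(Mul(Mul(2, Pow(-13, -1)), -9), -1))) = Add(Mul(340, Rational(1, 458)), Mul(-204, Pow(Mul(Mul(2, Rational(-1, 13)), -9), -1))) = Add(Rational(170, 229), Mul(-204, Pow(Mul(Rational(-2, 13), -9), -1))) = Add(Rational(170, 229), Mul(-204, Pow(Rational(18, 13), -1))) = Add(Rational(170, 229), Mul(-204, Rational(13, 18))) = Add(Rational(170, 229), Rational(-442, 3)) = Rational(-100708, 687)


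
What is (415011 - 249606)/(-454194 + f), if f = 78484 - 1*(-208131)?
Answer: -165405/167579 ≈ -0.98703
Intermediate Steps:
f = 286615 (f = 78484 + 208131 = 286615)
(415011 - 249606)/(-454194 + f) = (415011 - 249606)/(-454194 + 286615) = 165405/(-167579) = 165405*(-1/167579) = -165405/167579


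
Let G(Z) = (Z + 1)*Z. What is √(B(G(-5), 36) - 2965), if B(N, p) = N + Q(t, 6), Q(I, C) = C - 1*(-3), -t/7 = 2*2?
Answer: 2*I*√734 ≈ 54.185*I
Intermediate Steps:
G(Z) = Z*(1 + Z) (G(Z) = (1 + Z)*Z = Z*(1 + Z))
t = -28 (t = -14*2 = -7*4 = -28)
Q(I, C) = 3 + C (Q(I, C) = C + 3 = 3 + C)
B(N, p) = 9 + N (B(N, p) = N + (3 + 6) = N + 9 = 9 + N)
√(B(G(-5), 36) - 2965) = √((9 - 5*(1 - 5)) - 2965) = √((9 - 5*(-4)) - 2965) = √((9 + 20) - 2965) = √(29 - 2965) = √(-2936) = 2*I*√734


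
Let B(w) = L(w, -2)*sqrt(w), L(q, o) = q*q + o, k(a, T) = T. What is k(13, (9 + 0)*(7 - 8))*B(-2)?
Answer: -18*I*sqrt(2) ≈ -25.456*I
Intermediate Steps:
L(q, o) = o + q**2 (L(q, o) = q**2 + o = o + q**2)
B(w) = sqrt(w)*(-2 + w**2) (B(w) = (-2 + w**2)*sqrt(w) = sqrt(w)*(-2 + w**2))
k(13, (9 + 0)*(7 - 8))*B(-2) = ((9 + 0)*(7 - 8))*(sqrt(-2)*(-2 + (-2)**2)) = (9*(-1))*((I*sqrt(2))*(-2 + 4)) = -9*I*sqrt(2)*2 = -18*I*sqrt(2)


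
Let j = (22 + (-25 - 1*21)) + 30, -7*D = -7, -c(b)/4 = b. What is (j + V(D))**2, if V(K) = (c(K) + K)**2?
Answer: 225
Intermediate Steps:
c(b) = -4*b
D = 1 (D = -1/7*(-7) = 1)
V(K) = 9*K**2 (V(K) = (-4*K + K)**2 = (-3*K)**2 = 9*K**2)
j = 6 (j = (22 + (-25 - 21)) + 30 = (22 - 46) + 30 = -24 + 30 = 6)
(j + V(D))**2 = (6 + 9*1**2)**2 = (6 + 9*1)**2 = (6 + 9)**2 = 15**2 = 225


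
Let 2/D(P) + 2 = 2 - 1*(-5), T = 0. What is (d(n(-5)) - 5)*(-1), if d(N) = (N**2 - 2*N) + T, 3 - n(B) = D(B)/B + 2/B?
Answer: -94/625 ≈ -0.15040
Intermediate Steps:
D(P) = 2/5 (D(P) = 2/(-2 + (2 - 1*(-5))) = 2/(-2 + (2 + 5)) = 2/(-2 + 7) = 2/5)
n(B) = 3 - 12/(5*B) (n(B) = 3 - (2/(5*B) + 2/B) = 3 - 12/(5*B))
d(N) = N**2 - 2*N (d(N) = (N**2 - 2*N) + 0 = N**2 - 2*N)
(d(n(-5)) - 5)*(-1) = ((3 - 12/5/(-5))*(-2 + (3 - 12/5/(-5))) - 5)*(-1) = ((3 - 12/5*(-1/5))*(-2 + (3 - 12/5*(-1/5))) - 5)*(-1) = ((3 + 12/25)*(-2 + (3 + 12/25)) - 5)*(-1) = (87*(-2 + 87/25)/25 - 5)*(-1) = ((87/25)*(37/25) - 5)*(-1) = (3219/625 - 5)*(-1) = (94/625)*(-1) = -94/625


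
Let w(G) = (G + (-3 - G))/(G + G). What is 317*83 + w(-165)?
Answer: 2894211/110 ≈ 26311.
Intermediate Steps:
w(G) = -3/(2*G) (w(G) = -3*1/(2*G) = -3/(2*G))
317*83 + w(-165) = 317*83 - 3/2/(-165) = 26311 - 3/2*(-1/165) = 26311 + 1/110 = 2894211/110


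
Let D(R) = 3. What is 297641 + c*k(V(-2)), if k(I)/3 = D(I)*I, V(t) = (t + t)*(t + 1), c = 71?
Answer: 300197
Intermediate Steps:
V(t) = 2*t*(1 + t) (V(t) = (2*t)*(1 + t) = 2*t*(1 + t))
k(I) = 9*I (k(I) = 3*(3*I) = 9*I)
297641 + c*k(V(-2)) = 297641 + 71*(9*(2*(-2)*(1 - 2))) = 297641 + 71*(9*(2*(-2)*(-1))) = 297641 + 71*(9*4) = 297641 + 71*36 = 297641 + 2556 = 300197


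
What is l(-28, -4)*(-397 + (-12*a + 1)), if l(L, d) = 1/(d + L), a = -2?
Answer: 93/8 ≈ 11.625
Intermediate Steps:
l(L, d) = 1/(L + d)
l(-28, -4)*(-397 + (-12*a + 1)) = (-397 + (-12*(-2) + 1))/(-28 - 4) = (-397 + (24 + 1))/(-32) = -(-397 + 25)/32 = -1/32*(-372) = 93/8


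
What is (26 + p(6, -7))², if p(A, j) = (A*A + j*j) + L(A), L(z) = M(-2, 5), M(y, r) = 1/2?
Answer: 49729/4 ≈ 12432.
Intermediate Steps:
M(y, r) = ½
L(z) = ½
p(A, j) = ½ + A² + j² (p(A, j) = (A*A + j*j) + ½ = (A² + j²) + ½ = ½ + A² + j²)
(26 + p(6, -7))² = (26 + (½ + 6² + (-7)²))² = (26 + (½ + 36 + 49))² = (26 + 171/2)² = (223/2)² = 49729/4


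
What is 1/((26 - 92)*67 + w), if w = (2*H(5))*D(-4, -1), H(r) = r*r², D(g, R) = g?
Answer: -1/5422 ≈ -0.00018443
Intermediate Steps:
H(r) = r³
w = -1000 (w = (2*5³)*(-4) = (2*125)*(-4) = 250*(-4) = -1000)
1/((26 - 92)*67 + w) = 1/((26 - 92)*67 - 1000) = 1/(-66*67 - 1000) = 1/(-4422 - 1000) = 1/(-5422) = -1/5422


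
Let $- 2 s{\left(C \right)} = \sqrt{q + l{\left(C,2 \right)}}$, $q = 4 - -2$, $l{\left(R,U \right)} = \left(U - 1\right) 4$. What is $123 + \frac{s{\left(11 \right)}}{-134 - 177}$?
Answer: $123 + \frac{\sqrt{10}}{622} \approx 123.01$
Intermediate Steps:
$l{\left(R,U \right)} = -4 + 4 U$ ($l{\left(R,U \right)} = \left(-1 + U\right) 4 = -4 + 4 U$)
$q = 6$ ($q = 4 + 2 = 6$)
$s{\left(C \right)} = - \frac{\sqrt{10}}{2}$ ($s{\left(C \right)} = - \frac{\sqrt{6 + \left(-4 + 4 \cdot 2\right)}}{2} = - \frac{\sqrt{6 + \left(-4 + 8\right)}}{2} = - \frac{\sqrt{6 + 4}}{2} = - \frac{\sqrt{10}}{2}$)
$123 + \frac{s{\left(11 \right)}}{-134 - 177} = 123 + \frac{\left(- \frac{1}{2}\right) \sqrt{10}}{-134 - 177} = 123 + \frac{\left(- \frac{1}{2}\right) \sqrt{10}}{-311} = 123 + - \frac{\sqrt{10}}{2} \left(- \frac{1}{311}\right) = 123 + \frac{\sqrt{10}}{622}$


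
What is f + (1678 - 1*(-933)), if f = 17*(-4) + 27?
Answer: 2570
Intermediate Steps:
f = -41 (f = -68 + 27 = -41)
f + (1678 - 1*(-933)) = -41 + (1678 - 1*(-933)) = -41 + (1678 + 933) = -41 + 2611 = 2570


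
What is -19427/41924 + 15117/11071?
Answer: 418688791/464140604 ≈ 0.90207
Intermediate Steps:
-19427/41924 + 15117/11071 = 418688791/464140604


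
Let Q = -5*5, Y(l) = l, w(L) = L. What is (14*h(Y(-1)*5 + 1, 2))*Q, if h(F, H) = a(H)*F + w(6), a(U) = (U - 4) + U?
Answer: -2100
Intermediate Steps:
a(U) = -4 + 2*U (a(U) = (-4 + U) + U = -4 + 2*U)
h(F, H) = 6 + F*(-4 + 2*H) (h(F, H) = (-4 + 2*H)*F + 6 = F*(-4 + 2*H) + 6 = 6 + F*(-4 + 2*H))
Q = -25
(14*h(Y(-1)*5 + 1, 2))*Q = (14*(6 + 2*(-1*5 + 1)*(-2 + 2)))*(-25) = (14*(6 + 2*(-5 + 1)*0))*(-25) = (14*(6 + 2*(-4)*0))*(-25) = (14*(6 + 0))*(-25) = (14*6)*(-25) = 84*(-25) = -2100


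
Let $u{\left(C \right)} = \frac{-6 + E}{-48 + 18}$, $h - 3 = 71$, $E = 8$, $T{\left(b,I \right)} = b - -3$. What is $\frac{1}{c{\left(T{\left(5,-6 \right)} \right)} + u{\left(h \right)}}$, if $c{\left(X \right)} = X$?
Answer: $\frac{15}{119} \approx 0.12605$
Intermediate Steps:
$T{\left(b,I \right)} = 3 + b$ ($T{\left(b,I \right)} = b + 3 = 3 + b$)
$h = 74$ ($h = 3 + 71 = 74$)
$u{\left(C \right)} = - \frac{1}{15}$ ($u{\left(C \right)} = \frac{-6 + 8}{-48 + 18} = \frac{2}{-30} = 2 \left(- \frac{1}{30}\right) = - \frac{1}{15}$)
$\frac{1}{c{\left(T{\left(5,-6 \right)} \right)} + u{\left(h \right)}} = \frac{1}{\left(3 + 5\right) - \frac{1}{15}} = \frac{1}{8 - \frac{1}{15}} = \frac{1}{\frac{119}{15}} = \frac{15}{119}$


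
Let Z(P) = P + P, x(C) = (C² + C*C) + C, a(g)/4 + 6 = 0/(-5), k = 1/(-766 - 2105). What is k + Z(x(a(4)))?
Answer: 6476975/2871 ≈ 2256.0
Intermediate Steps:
k = -1/2871 (k = 1/(-2871) = -1/2871 ≈ -0.00034831)
a(g) = -24 (a(g) = -24 + 4*(0/(-5)) = -24 + 4*(0*(-⅕)) = -24 + 4*0 = -24 + 0 = -24)
x(C) = C + 2*C² (x(C) = (C² + C²) + C = 2*C² + C = C + 2*C²)
Z(P) = 2*P
k + Z(x(a(4))) = -1/2871 + 2*(-24*(1 + 2*(-24))) = -1/2871 + 2*(-24*(1 - 48)) = -1/2871 + 2*(-24*(-47)) = -1/2871 + 2*1128 = -1/2871 + 2256 = 6476975/2871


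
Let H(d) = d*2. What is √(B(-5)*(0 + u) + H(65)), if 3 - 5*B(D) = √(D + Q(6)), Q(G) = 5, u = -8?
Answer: √3130/5 ≈ 11.189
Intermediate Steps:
B(D) = ⅗ - √(5 + D)/5 (B(D) = ⅗ - √(D + 5)/5 = ⅗ - √(5 + D)/5)
H(d) = 2*d
√(B(-5)*(0 + u) + H(65)) = √((⅗ - √(5 - 5)/5)*(0 - 8) + 2*65) = √((⅗ - √0/5)*(-8) + 130) = √((⅗ - ⅕*0)*(-8) + 130) = √((⅗ + 0)*(-8) + 130) = √((⅗)*(-8) + 130) = √(-24/5 + 130) = √(626/5) = √3130/5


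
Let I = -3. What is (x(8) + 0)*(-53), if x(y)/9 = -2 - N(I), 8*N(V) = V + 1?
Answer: 3339/4 ≈ 834.75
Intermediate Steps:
N(V) = 1/8 + V/8 (N(V) = (V + 1)/8 = (1 + V)/8 = 1/8 + V/8)
x(y) = -63/4 (x(y) = 9*(-2 - (1/8 + (1/8)*(-3))) = 9*(-2 - (1/8 - 3/8)) = 9*(-2 - 1*(-1/4)) = 9*(-2 + 1/4) = 9*(-7/4) = -63/4)
(x(8) + 0)*(-53) = (-63/4 + 0)*(-53) = -63/4*(-53) = 3339/4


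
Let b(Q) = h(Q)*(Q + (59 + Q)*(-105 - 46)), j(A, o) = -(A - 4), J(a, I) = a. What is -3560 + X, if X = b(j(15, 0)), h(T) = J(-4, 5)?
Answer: 25476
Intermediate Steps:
h(T) = -4
j(A, o) = 4 - A (j(A, o) = -(-4 + A) = 4 - A)
b(Q) = 35636 + 600*Q (b(Q) = -4*(Q + (59 + Q)*(-105 - 46)) = -4*(Q + (59 + Q)*(-151)) = -4*(Q + (-8909 - 151*Q)) = -4*(-8909 - 150*Q) = 35636 + 600*Q)
X = 29036 (X = 35636 + 600*(4 - 1*15) = 35636 + 600*(4 - 15) = 35636 + 600*(-11) = 35636 - 6600 = 29036)
-3560 + X = -3560 + 29036 = 25476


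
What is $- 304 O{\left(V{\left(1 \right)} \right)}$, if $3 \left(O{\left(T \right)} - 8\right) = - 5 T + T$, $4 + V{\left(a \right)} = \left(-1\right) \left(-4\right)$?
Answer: $-2432$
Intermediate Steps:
$V{\left(a \right)} = 0$ ($V{\left(a \right)} = -4 - -4 = -4 + 4 = 0$)
$O{\left(T \right)} = 8 - \frac{4 T}{3}$ ($O{\left(T \right)} = 8 + \frac{- 5 T + T}{3} = 8 + \frac{\left(-4\right) T}{3} = 8 - \frac{4 T}{3}$)
$- 304 O{\left(V{\left(1 \right)} \right)} = - 304 \left(8 - 0\right) = - 304 \left(8 + 0\right) = \left(-304\right) 8 = -2432$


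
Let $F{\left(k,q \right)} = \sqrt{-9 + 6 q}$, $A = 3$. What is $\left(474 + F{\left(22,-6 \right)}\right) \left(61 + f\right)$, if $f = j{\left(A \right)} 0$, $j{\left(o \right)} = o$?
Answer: $28914 + 183 i \sqrt{5} \approx 28914.0 + 409.2 i$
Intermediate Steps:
$f = 0$ ($f = 3 \cdot 0 = 0$)
$\left(474 + F{\left(22,-6 \right)}\right) \left(61 + f\right) = \left(474 + \sqrt{-9 + 6 \left(-6\right)}\right) \left(61 + 0\right) = \left(474 + \sqrt{-9 - 36}\right) 61 = \left(474 + \sqrt{-45}\right) 61 = \left(474 + 3 i \sqrt{5}\right) 61 = 28914 + 183 i \sqrt{5}$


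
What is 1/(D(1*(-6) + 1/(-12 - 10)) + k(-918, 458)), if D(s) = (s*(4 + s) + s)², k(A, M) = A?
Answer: -234256/205689527 ≈ -0.0011389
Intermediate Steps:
D(s) = (s + s*(4 + s))²
1/(D(1*(-6) + 1/(-12 - 10)) + k(-918, 458)) = 1/((1*(-6) + 1/(-12 - 10))²*(5 + (1*(-6) + 1/(-12 - 10)))² - 918) = 1/((-6 + 1/(-22))²*(5 + (-6 + 1/(-22)))² - 918) = 1/((-6 - 1/22)²*(5 + (-6 - 1/22))² - 918) = 1/((-133/22)²*(5 - 133/22)² - 918) = 1/(17689*(-23/22)²/484 - 918) = 1/((17689/484)*(529/484) - 918) = 1/(9357481/234256 - 918) = 1/(-205689527/234256) = -234256/205689527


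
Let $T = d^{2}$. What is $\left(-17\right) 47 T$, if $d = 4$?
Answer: $-12784$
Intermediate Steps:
$T = 16$ ($T = 4^{2} = 16$)
$\left(-17\right) 47 T = \left(-17\right) 47 \cdot 16 = \left(-799\right) 16 = -12784$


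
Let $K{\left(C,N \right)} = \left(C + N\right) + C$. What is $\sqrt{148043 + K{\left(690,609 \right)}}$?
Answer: $4 \sqrt{9377} \approx 387.34$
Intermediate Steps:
$K{\left(C,N \right)} = N + 2 C$
$\sqrt{148043 + K{\left(690,609 \right)}} = \sqrt{148043 + \left(609 + 2 \cdot 690\right)} = \sqrt{148043 + \left(609 + 1380\right)} = \sqrt{148043 + 1989} = \sqrt{150032} = 4 \sqrt{9377}$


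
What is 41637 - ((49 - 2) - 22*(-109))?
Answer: 39192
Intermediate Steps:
41637 - ((49 - 2) - 22*(-109)) = 41637 - (47 + 2398) = 41637 - 1*2445 = 41637 - 2445 = 39192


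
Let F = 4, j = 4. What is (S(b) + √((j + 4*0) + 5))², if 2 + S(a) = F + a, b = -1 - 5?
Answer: 1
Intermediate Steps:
b = -6
S(a) = 2 + a (S(a) = -2 + (4 + a) = 2 + a)
(S(b) + √((j + 4*0) + 5))² = ((2 - 6) + √((4 + 4*0) + 5))² = (-4 + √((4 + 0) + 5))² = (-4 + √(4 + 5))² = (-4 + √9)² = (-4 + 3)² = (-1)² = 1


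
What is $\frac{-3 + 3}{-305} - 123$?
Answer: $-123$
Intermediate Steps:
$\frac{-3 + 3}{-305} - 123 = 0 \left(- \frac{1}{305}\right) - 123 = 0 - 123 = -123$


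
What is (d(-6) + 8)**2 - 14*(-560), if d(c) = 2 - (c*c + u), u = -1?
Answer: 8465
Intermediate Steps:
d(c) = 3 - c**2 (d(c) = 2 - (c*c - 1) = 2 - (c**2 - 1) = 2 - (-1 + c**2) = 2 + (1 - c**2) = 3 - c**2)
(d(-6) + 8)**2 - 14*(-560) = ((3 - 1*(-6)**2) + 8)**2 - 14*(-560) = ((3 - 1*36) + 8)**2 + 7840 = ((3 - 36) + 8)**2 + 7840 = (-33 + 8)**2 + 7840 = (-25)**2 + 7840 = 625 + 7840 = 8465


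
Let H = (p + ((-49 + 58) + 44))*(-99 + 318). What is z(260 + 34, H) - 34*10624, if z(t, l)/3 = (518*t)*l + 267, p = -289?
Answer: -23613539599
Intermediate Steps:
H = -51684 (H = (-289 + ((-49 + 58) + 44))*(-99 + 318) = (-289 + (9 + 44))*219 = (-289 + 53)*219 = -236*219 = -51684)
z(t, l) = 801 + 1554*l*t (z(t, l) = 3*((518*t)*l + 267) = 3*(518*l*t + 267) = 3*(267 + 518*l*t) = 801 + 1554*l*t)
z(260 + 34, H) - 34*10624 = (801 + 1554*(-51684)*(260 + 34)) - 34*10624 = (801 + 1554*(-51684)*294) - 1*361216 = (801 - 23613179184) - 361216 = -23613178383 - 361216 = -23613539599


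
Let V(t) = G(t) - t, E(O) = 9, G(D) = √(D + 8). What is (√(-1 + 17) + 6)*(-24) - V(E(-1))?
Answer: -231 - √17 ≈ -235.12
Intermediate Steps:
G(D) = √(8 + D)
V(t) = √(8 + t) - t
(√(-1 + 17) + 6)*(-24) - V(E(-1)) = (√(-1 + 17) + 6)*(-24) - (√(8 + 9) - 1*9) = (√16 + 6)*(-24) - (√17 - 9) = (4 + 6)*(-24) - (-9 + √17) = 10*(-24) + (9 - √17) = -240 + (9 - √17) = -231 - √17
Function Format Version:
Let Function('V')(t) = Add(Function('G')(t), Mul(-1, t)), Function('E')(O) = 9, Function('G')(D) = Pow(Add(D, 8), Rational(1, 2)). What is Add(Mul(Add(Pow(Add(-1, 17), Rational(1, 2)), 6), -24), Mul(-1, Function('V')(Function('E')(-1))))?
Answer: Add(-231, Mul(-1, Pow(17, Rational(1, 2)))) ≈ -235.12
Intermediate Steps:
Function('G')(D) = Pow(Add(8, D), Rational(1, 2))
Function('V')(t) = Add(Pow(Add(8, t), Rational(1, 2)), Mul(-1, t))
Add(Mul(Add(Pow(Add(-1, 17), Rational(1, 2)), 6), -24), Mul(-1, Function('V')(Function('E')(-1)))) = Add(Mul(Add(Pow(Add(-1, 17), Rational(1, 2)), 6), -24), Mul(-1, Add(Pow(Add(8, 9), Rational(1, 2)), Mul(-1, 9)))) = Add(Mul(Add(Pow(16, Rational(1, 2)), 6), -24), Mul(-1, Add(Pow(17, Rational(1, 2)), -9))) = Add(Mul(Add(4, 6), -24), Mul(-1, Add(-9, Pow(17, Rational(1, 2))))) = Add(Mul(10, -24), Add(9, Mul(-1, Pow(17, Rational(1, 2))))) = Add(-240, Add(9, Mul(-1, Pow(17, Rational(1, 2))))) = Add(-231, Mul(-1, Pow(17, Rational(1, 2))))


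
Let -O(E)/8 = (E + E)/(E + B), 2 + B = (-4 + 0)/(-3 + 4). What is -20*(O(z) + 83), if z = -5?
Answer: -16660/11 ≈ -1514.5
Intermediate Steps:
B = -6 (B = -2 + (-4 + 0)/(-3 + 4) = -2 - 4/1 = -2 - 4*1 = -2 - 4 = -6)
O(E) = -16*E/(-6 + E) (O(E) = -8*(E + E)/(E - 6) = -8*2*E/(-6 + E) = -16*E/(-6 + E))
-20*(O(z) + 83) = -20*(-16*(-5)/(-6 - 5) + 83) = -20*(-16*(-5)/(-11) + 83) = -20*(-16*(-5)*(-1/11) + 83) = -20*(-80/11 + 83) = -20*833/11 = -16660/11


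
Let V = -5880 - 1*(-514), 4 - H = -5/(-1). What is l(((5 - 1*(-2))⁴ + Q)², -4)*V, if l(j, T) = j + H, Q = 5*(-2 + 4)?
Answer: -31192128720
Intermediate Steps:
H = -1 (H = 4 - (-5)/(-1) = 4 - (-5)*(-1) = 4 - 1*5 = 4 - 5 = -1)
Q = 10 (Q = 5*2 = 10)
V = -5366 (V = -5880 + 514 = -5366)
l(j, T) = -1 + j (l(j, T) = j - 1 = -1 + j)
l(((5 - 1*(-2))⁴ + Q)², -4)*V = (-1 + ((5 - 1*(-2))⁴ + 10)²)*(-5366) = (-1 + ((5 + 2)⁴ + 10)²)*(-5366) = (-1 + (7⁴ + 10)²)*(-5366) = (-1 + (2401 + 10)²)*(-5366) = (-1 + 2411²)*(-5366) = (-1 + 5812921)*(-5366) = 5812920*(-5366) = -31192128720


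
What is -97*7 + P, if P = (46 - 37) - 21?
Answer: -691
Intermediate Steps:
P = -12 (P = 9 - 21 = -12)
-97*7 + P = -97*7 - 12 = -679 - 12 = -691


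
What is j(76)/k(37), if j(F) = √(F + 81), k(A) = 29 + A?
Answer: √157/66 ≈ 0.18985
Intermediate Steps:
j(F) = √(81 + F)
j(76)/k(37) = √(81 + 76)/(29 + 37) = √157/66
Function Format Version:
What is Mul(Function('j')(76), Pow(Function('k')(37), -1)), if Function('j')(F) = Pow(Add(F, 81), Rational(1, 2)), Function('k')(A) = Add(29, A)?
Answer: Mul(Rational(1, 66), Pow(157, Rational(1, 2))) ≈ 0.18985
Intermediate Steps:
Function('j')(F) = Pow(Add(81, F), Rational(1, 2))
Mul(Function('j')(76), Pow(Function('k')(37), -1)) = Mul(Pow(Add(81, 76), Rational(1, 2)), Pow(Add(29, 37), -1)) = Mul(Pow(157, Rational(1, 2)), Pow(66, -1)) = Mul(Pow(157, Rational(1, 2)), Rational(1, 66)) = Mul(Rational(1, 66), Pow(157, Rational(1, 2)))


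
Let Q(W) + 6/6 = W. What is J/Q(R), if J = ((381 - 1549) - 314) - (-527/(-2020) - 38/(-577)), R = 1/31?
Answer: 53559044689/34966200 ≈ 1531.7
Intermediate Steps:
R = 1/31 ≈ 0.032258
Q(W) = -1 + W
J = -1727711119/1165540 (J = (-1168 - 314) - (-527*(-1/2020) - 38*(-1/577)) = -1482 - (527/2020 + 38/577) = -1482 - 1*380839/1165540 = -1482 - 380839/1165540 = -1727711119/1165540 ≈ -1482.3)
J/Q(R) = -1727711119/(1165540*(-1 + 1/31)) = -1727711119/(1165540*(-30/31)) = -1727711119/1165540*(-31/30) = 53559044689/34966200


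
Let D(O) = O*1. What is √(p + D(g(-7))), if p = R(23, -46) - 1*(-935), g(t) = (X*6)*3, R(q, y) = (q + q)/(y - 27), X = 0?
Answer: √4979257/73 ≈ 30.567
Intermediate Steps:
R(q, y) = 2*q/(-27 + y) (R(q, y) = (2*q)/(-27 + y) = 2*q/(-27 + y))
g(t) = 0 (g(t) = (0*6)*3 = 0*3 = 0)
p = 68209/73 (p = 2*23/(-27 - 46) - 1*(-935) = 2*23/(-73) + 935 = 2*23*(-1/73) + 935 = -46/73 + 935 = 68209/73 ≈ 934.37)
D(O) = O
√(p + D(g(-7))) = √(68209/73 + 0) = √(68209/73) = √4979257/73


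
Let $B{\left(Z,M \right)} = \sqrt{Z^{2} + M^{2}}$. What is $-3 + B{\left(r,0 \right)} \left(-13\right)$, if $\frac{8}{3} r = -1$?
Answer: $- \frac{63}{8} \approx -7.875$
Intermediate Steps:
$r = - \frac{3}{8}$ ($r = \frac{3}{8} \left(-1\right) = - \frac{3}{8} \approx -0.375$)
$B{\left(Z,M \right)} = \sqrt{M^{2} + Z^{2}}$
$-3 + B{\left(r,0 \right)} \left(-13\right) = -3 + \sqrt{0^{2} + \left(- \frac{3}{8}\right)^{2}} \left(-13\right) = -3 + \sqrt{0 + \frac{9}{64}} \left(-13\right) = -3 + \sqrt{\frac{9}{64}} \left(-13\right) = -3 + \frac{3}{8} \left(-13\right) = -3 - \frac{39}{8} = - \frac{63}{8}$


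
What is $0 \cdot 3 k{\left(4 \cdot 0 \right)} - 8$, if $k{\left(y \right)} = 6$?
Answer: $-8$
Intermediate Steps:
$0 \cdot 3 k{\left(4 \cdot 0 \right)} - 8 = 0 \cdot 3 \cdot 6 - 8 = 0 \cdot 6 - 8 = 0 - 8 = -8$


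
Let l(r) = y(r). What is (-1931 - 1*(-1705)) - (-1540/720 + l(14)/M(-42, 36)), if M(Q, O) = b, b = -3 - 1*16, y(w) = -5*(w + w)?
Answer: -158161/684 ≈ -231.23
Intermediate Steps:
y(w) = -10*w
b = -19 (b = -3 - 16 = -19)
l(r) = -10*r
M(Q, O) = -19
(-1931 - 1*(-1705)) - (-1540/720 + l(14)/M(-42, 36)) = (-1931 - 1*(-1705)) - (-1540/720 - 10*14/(-19)) = (-1931 + 1705) - (-1540*1/720 - 140*(-1/19)) = -226 - (-77/36 + 140/19) = -226 - 1*3577/684 = -226 - 3577/684 = -158161/684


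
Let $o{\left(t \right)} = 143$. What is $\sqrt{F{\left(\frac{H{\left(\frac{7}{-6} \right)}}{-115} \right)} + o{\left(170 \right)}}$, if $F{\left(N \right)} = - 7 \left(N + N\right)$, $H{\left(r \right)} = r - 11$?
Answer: $\frac{2 \sqrt{4211070}}{345} \approx 11.896$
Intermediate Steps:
$H{\left(r \right)} = -11 + r$
$F{\left(N \right)} = - 14 N$ ($F{\left(N \right)} = - 7 \cdot 2 N = - 14 N$)
$\sqrt{F{\left(\frac{H{\left(\frac{7}{-6} \right)}}{-115} \right)} + o{\left(170 \right)}} = \sqrt{- 14 \frac{-11 + \frac{7}{-6}}{-115} + 143} = \sqrt{- 14 \left(-11 + 7 \left(- \frac{1}{6}\right)\right) \left(- \frac{1}{115}\right) + 143} = \sqrt{- 14 \left(-11 - \frac{7}{6}\right) \left(- \frac{1}{115}\right) + 143} = \sqrt{- 14 \left(\left(- \frac{73}{6}\right) \left(- \frac{1}{115}\right)\right) + 143} = \sqrt{\left(-14\right) \frac{73}{690} + 143} = \sqrt{- \frac{511}{345} + 143} = \sqrt{\frac{48824}{345}} = \frac{2 \sqrt{4211070}}{345}$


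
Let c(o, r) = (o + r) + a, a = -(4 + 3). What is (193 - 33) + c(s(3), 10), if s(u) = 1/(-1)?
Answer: 162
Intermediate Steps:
a = -7 (a = -1*7 = -7)
s(u) = -1 (s(u) = 1*(-1) = -1)
c(o, r) = -7 + o + r (c(o, r) = (o + r) - 7 = -7 + o + r)
(193 - 33) + c(s(3), 10) = (193 - 33) + (-7 - 1 + 10) = 160 + 2 = 162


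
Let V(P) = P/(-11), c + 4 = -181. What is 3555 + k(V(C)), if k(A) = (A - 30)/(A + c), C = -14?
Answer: 7184971/2021 ≈ 3555.2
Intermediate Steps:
c = -185 (c = -4 - 181 = -185)
V(P) = -P/11 (V(P) = P*(-1/11) = -P/11)
k(A) = (-30 + A)/(-185 + A) (k(A) = (A - 30)/(A - 185) = (-30 + A)/(-185 + A))
3555 + k(V(C)) = 3555 + (-30 - 1/11*(-14))/(-185 - 1/11*(-14)) = 3555 + (-30 + 14/11)/(-185 + 14/11) = 3555 - 316/11/(-2021/11) = 3555 - 11/2021*(-316/11) = 3555 + 316/2021 = 7184971/2021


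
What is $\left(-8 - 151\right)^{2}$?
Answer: $25281$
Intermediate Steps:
$\left(-8 - 151\right)^{2} = \left(-159\right)^{2} = 25281$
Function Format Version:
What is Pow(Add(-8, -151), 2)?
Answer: 25281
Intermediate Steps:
Pow(Add(-8, -151), 2) = Pow(-159, 2) = 25281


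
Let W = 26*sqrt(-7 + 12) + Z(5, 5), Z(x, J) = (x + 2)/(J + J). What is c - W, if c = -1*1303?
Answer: -13037/10 - 26*sqrt(5) ≈ -1361.8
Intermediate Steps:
c = -1303
Z(x, J) = (2 + x)/(2*J) (Z(x, J) = (2 + x)/((2*J)) = (2 + x)*(1/(2*J)) = (2 + x)/(2*J))
W = 7/10 + 26*sqrt(5) (W = 26*sqrt(-7 + 12) + (1/2)*(2 + 5)/5 = 26*sqrt(5) + (1/2)*(1/5)*7 = 26*sqrt(5) + 7/10 = 7/10 + 26*sqrt(5) ≈ 58.838)
c - W = -1303 - (7/10 + 26*sqrt(5)) = -1303 + (-7/10 - 26*sqrt(5)) = -13037/10 - 26*sqrt(5)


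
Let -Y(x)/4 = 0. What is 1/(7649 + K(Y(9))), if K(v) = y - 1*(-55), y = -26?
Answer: 1/7678 ≈ 0.00013024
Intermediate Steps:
Y(x) = 0 (Y(x) = -4*0 = 0)
K(v) = 29 (K(v) = -26 - 1*(-55) = -26 + 55 = 29)
1/(7649 + K(Y(9))) = 1/(7649 + 29) = 1/7678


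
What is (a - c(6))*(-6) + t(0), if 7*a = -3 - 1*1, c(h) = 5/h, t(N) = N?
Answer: 59/7 ≈ 8.4286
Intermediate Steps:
a = -4/7 (a = (-3 - 1*1)/7 = (-3 - 1)/7 = (⅐)*(-4) = -4/7 ≈ -0.57143)
(a - c(6))*(-6) + t(0) = (-4/7 - 5/6)*(-6) + 0 = (-4/7 - 1*⅚)*(-6) + 0 = (-4/7 - ⅚)*(-6) + 0 = -59/42*(-6) + 0 = 59/7 + 0 = 59/7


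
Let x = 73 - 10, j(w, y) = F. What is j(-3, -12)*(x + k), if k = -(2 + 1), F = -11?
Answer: -660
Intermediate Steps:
j(w, y) = -11
k = -3 (k = -1*3 = -3)
x = 63
j(-3, -12)*(x + k) = -11*(63 - 3) = -11*60 = -660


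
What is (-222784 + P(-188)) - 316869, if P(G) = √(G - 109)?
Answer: -539653 + 3*I*√33 ≈ -5.3965e+5 + 17.234*I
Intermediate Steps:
P(G) = √(-109 + G)
(-222784 + P(-188)) - 316869 = (-222784 + √(-109 - 188)) - 316869 = (-222784 + √(-297)) - 316869 = (-222784 + 3*I*√33) - 316869 = -539653 + 3*I*√33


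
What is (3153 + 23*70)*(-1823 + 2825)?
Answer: 4772526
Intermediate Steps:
(3153 + 23*70)*(-1823 + 2825) = (3153 + 1610)*1002 = 4763*1002 = 4772526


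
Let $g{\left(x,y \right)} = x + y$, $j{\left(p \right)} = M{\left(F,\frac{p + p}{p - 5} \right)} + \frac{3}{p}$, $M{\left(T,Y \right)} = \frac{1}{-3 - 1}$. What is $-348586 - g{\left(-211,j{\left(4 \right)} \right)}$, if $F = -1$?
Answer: $- \frac{696751}{2} \approx -3.4838 \cdot 10^{5}$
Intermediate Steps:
$M{\left(T,Y \right)} = - \frac{1}{4}$ ($M{\left(T,Y \right)} = \frac{1}{-4} = - \frac{1}{4}$)
$j{\left(p \right)} = - \frac{1}{4} + \frac{3}{p}$
$-348586 - g{\left(-211,j{\left(4 \right)} \right)} = -348586 - \left(-211 + \frac{12 - 4}{4 \cdot 4}\right) = -348586 - \left(-211 + \frac{1}{4} \cdot \frac{1}{4} \left(12 - 4\right)\right) = -348586 - \left(-211 + \frac{1}{4} \cdot \frac{1}{4} \cdot 8\right) = -348586 - \left(-211 + \frac{1}{2}\right) = -348586 - - \frac{421}{2} = -348586 + \frac{421}{2} = - \frac{696751}{2}$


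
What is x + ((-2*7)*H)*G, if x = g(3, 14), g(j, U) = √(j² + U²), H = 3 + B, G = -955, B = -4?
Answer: -13370 + √205 ≈ -13356.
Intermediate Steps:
H = -1 (H = 3 - 4 = -1)
g(j, U) = √(U² + j²)
x = √205 (x = √(14² + 3²) = √(196 + 9) = √205 ≈ 14.318)
x + ((-2*7)*H)*G = √205 + (-2*7*(-1))*(-955) = √205 - 14*(-1)*(-955) = √205 + 14*(-955) = √205 - 13370 = -13370 + √205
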